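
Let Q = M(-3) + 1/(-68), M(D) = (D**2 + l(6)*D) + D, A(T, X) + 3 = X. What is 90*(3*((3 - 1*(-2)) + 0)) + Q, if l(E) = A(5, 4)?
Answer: 92003/68 ≈ 1353.0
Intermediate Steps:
A(T, X) = -3 + X
l(E) = 1 (l(E) = -3 + 4 = 1)
M(D) = D**2 + 2*D (M(D) = (D**2 + 1*D) + D = (D**2 + D) + D = (D + D**2) + D = D**2 + 2*D)
Q = 203/68 (Q = -3*(2 - 3) + 1/(-68) = -3*(-1) - 1/68 = 3 - 1/68 = 203/68 ≈ 2.9853)
90*(3*((3 - 1*(-2)) + 0)) + Q = 90*(3*((3 - 1*(-2)) + 0)) + 203/68 = 90*(3*((3 + 2) + 0)) + 203/68 = 90*(3*(5 + 0)) + 203/68 = 90*(3*5) + 203/68 = 90*15 + 203/68 = 1350 + 203/68 = 92003/68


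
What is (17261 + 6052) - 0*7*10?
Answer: 23313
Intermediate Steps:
(17261 + 6052) - 0*7*10 = 23313 - 0*10 = 23313 - 1*0 = 23313 + 0 = 23313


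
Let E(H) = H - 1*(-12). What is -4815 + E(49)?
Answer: -4754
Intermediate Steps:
E(H) = 12 + H (E(H) = H + 12 = 12 + H)
-4815 + E(49) = -4815 + (12 + 49) = -4815 + 61 = -4754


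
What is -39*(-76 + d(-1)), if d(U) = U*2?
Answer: 3042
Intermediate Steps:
d(U) = 2*U
-39*(-76 + d(-1)) = -39*(-76 + 2*(-1)) = -39*(-76 - 2) = -39*(-78) = 3042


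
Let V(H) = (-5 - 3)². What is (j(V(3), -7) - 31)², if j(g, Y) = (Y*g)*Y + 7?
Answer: 9684544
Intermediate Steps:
V(H) = 64 (V(H) = (-8)² = 64)
j(g, Y) = 7 + g*Y² (j(g, Y) = g*Y² + 7 = 7 + g*Y²)
(j(V(3), -7) - 31)² = ((7 + 64*(-7)²) - 31)² = ((7 + 64*49) - 31)² = ((7 + 3136) - 31)² = (3143 - 31)² = 3112² = 9684544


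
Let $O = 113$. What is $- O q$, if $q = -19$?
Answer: $2147$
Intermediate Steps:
$- O q = \left(-1\right) 113 \left(-19\right) = \left(-113\right) \left(-19\right) = 2147$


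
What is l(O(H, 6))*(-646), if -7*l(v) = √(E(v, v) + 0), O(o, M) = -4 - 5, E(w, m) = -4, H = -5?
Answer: 1292*I/7 ≈ 184.57*I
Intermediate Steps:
O(o, M) = -9
l(v) = -2*I/7 (l(v) = -√(-4 + 0)/7 = -2*I/7)
l(O(H, 6))*(-646) = -2*I/7*(-646) = 1292*I/7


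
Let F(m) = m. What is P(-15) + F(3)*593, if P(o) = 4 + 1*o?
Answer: 1768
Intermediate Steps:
P(o) = 4 + o
P(-15) + F(3)*593 = (4 - 15) + 3*593 = -11 + 1779 = 1768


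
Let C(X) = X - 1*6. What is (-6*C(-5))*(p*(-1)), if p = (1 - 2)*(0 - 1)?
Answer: -66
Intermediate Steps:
C(X) = -6 + X (C(X) = X - 6 = -6 + X)
p = 1 (p = -1*(-1) = 1)
(-6*C(-5))*(p*(-1)) = (-6*(-6 - 5))*(1*(-1)) = -6*(-11)*(-1) = 66*(-1) = -66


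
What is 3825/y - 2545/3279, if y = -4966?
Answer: -25180645/16283514 ≈ -1.5464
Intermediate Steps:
3825/y - 2545/3279 = 3825/(-4966) - 2545/3279 = 3825*(-1/4966) - 2545*1/3279 = -3825/4966 - 2545/3279 = -25180645/16283514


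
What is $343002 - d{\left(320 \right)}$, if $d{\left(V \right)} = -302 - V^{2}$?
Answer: $445704$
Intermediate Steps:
$343002 - d{\left(320 \right)} = 343002 - \left(-302 - 320^{2}\right) = 343002 - \left(-302 - 102400\right) = 343002 - -102702 = 343002 + 102702 = 445704$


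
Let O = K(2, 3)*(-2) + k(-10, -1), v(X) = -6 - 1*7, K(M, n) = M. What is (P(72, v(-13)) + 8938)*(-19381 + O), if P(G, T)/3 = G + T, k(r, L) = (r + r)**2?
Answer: -173048275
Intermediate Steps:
v(X) = -13 (v(X) = -6 - 7 = -13)
k(r, L) = 4*r**2 (k(r, L) = (2*r)**2 = 4*r**2)
O = 396 (O = 2*(-2) + 4*(-10)**2 = -4 + 4*100 = -4 + 400 = 396)
P(G, T) = 3*G + 3*T (P(G, T) = 3*(G + T) = 3*G + 3*T)
(P(72, v(-13)) + 8938)*(-19381 + O) = ((3*72 + 3*(-13)) + 8938)*(-19381 + 396) = ((216 - 39) + 8938)*(-18985) = (177 + 8938)*(-18985) = 9115*(-18985) = -173048275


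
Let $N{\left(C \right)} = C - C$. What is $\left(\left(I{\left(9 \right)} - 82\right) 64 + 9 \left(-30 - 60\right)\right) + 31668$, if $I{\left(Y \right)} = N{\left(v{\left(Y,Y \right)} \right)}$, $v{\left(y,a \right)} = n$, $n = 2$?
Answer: $25610$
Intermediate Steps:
$v{\left(y,a \right)} = 2$
$N{\left(C \right)} = 0$
$I{\left(Y \right)} = 0$
$\left(\left(I{\left(9 \right)} - 82\right) 64 + 9 \left(-30 - 60\right)\right) + 31668 = \left(\left(0 - 82\right) 64 + 9 \left(-30 - 60\right)\right) + 31668 = \left(\left(-82\right) 64 + 9 \left(-90\right)\right) + 31668 = \left(-5248 - 810\right) + 31668 = -6058 + 31668 = 25610$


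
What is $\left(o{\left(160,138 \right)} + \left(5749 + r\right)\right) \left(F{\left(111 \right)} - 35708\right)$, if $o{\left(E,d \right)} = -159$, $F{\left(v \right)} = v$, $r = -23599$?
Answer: $641066373$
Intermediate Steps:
$\left(o{\left(160,138 \right)} + \left(5749 + r\right)\right) \left(F{\left(111 \right)} - 35708\right) = \left(-159 + \left(5749 - 23599\right)\right) \left(111 - 35708\right) = \left(-159 - 17850\right) \left(-35597\right) = \left(-18009\right) \left(-35597\right) = 641066373$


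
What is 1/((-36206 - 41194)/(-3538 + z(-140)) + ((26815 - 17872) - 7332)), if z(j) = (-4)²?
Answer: 587/958557 ≈ 0.00061238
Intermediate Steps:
z(j) = 16
1/((-36206 - 41194)/(-3538 + z(-140)) + ((26815 - 17872) - 7332)) = 1/((-36206 - 41194)/(-3538 + 16) + ((26815 - 17872) - 7332)) = 1/(-77400/(-3522) + (8943 - 7332)) = 1/(-77400*(-1/3522) + 1611) = 1/(12900/587 + 1611) = 1/(958557/587) = 587/958557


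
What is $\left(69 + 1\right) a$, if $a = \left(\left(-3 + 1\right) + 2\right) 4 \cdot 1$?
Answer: $0$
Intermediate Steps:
$a = 0$ ($a = \left(-2 + 2\right) 4 = 0 \cdot 4 = 0$)
$\left(69 + 1\right) a = \left(69 + 1\right) 0 = 70 \cdot 0 = 0$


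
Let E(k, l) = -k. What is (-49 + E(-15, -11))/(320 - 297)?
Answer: -34/23 ≈ -1.4783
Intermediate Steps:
(-49 + E(-15, -11))/(320 - 297) = (-49 - 1*(-15))/(320 - 297) = (-49 + 15)/23 = -34*1/23 = -34/23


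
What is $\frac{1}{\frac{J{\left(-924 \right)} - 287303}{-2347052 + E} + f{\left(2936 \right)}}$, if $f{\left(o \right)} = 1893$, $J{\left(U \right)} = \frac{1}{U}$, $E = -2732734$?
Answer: $\frac{4693722264}{8885481713725} \approx 0.00052825$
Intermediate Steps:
$\frac{1}{\frac{J{\left(-924 \right)} - 287303}{-2347052 + E} + f{\left(2936 \right)}} = \frac{1}{\frac{\frac{1}{-924} - 287303}{-2347052 - 2732734} + 1893} = \frac{1}{\frac{- \frac{1}{924} - 287303}{-5079786} + 1893} = \frac{1}{\left(- \frac{265467973}{924}\right) \left(- \frac{1}{5079786}\right) + 1893} = \frac{1}{\frac{265467973}{4693722264} + 1893} = \frac{1}{\frac{8885481713725}{4693722264}} = \frac{4693722264}{8885481713725}$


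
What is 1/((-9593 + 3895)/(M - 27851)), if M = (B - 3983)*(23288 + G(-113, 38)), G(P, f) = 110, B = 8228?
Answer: -1289567/74 ≈ -17427.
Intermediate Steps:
M = 99324510 (M = (8228 - 3983)*(23288 + 110) = 4245*23398 = 99324510)
1/((-9593 + 3895)/(M - 27851)) = 1/((-9593 + 3895)/(99324510 - 27851)) = 1/(-5698/99296659) = 1/(-5698*1/99296659) = 1/(-74/1289567) = -1289567/74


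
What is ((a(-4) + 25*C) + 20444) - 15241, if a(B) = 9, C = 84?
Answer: 7312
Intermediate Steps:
((a(-4) + 25*C) + 20444) - 15241 = ((9 + 25*84) + 20444) - 15241 = ((9 + 2100) + 20444) - 15241 = (2109 + 20444) - 15241 = 22553 - 15241 = 7312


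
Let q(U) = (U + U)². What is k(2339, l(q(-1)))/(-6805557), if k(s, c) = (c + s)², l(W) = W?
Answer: -55451/68743 ≈ -0.80664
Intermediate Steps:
q(U) = 4*U² (q(U) = (2*U)² = 4*U²)
k(2339, l(q(-1)))/(-6805557) = (4*(-1)² + 2339)²/(-6805557) = (4*1 + 2339)²*(-1/6805557) = (4 + 2339)²*(-1/6805557) = 2343²*(-1/6805557) = 5489649*(-1/6805557) = -55451/68743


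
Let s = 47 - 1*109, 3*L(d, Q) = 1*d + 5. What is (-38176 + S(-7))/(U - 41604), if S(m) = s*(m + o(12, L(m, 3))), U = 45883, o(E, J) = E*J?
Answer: -3386/389 ≈ -8.7044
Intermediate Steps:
L(d, Q) = 5/3 + d/3 (L(d, Q) = (1*d + 5)/3 = (d + 5)/3 = (5 + d)/3 = 5/3 + d/3)
s = -62 (s = 47 - 109 = -62)
S(m) = -1240 - 310*m (S(m) = -62*(m + 12*(5/3 + m/3)) = -62*(m + (20 + 4*m)) = -62*(20 + 5*m) = -1240 - 310*m)
(-38176 + S(-7))/(U - 41604) = (-38176 + (-1240 - 310*(-7)))/(45883 - 41604) = (-38176 + (-1240 + 2170))/4279 = (-38176 + 930)*(1/4279) = -37246*1/4279 = -3386/389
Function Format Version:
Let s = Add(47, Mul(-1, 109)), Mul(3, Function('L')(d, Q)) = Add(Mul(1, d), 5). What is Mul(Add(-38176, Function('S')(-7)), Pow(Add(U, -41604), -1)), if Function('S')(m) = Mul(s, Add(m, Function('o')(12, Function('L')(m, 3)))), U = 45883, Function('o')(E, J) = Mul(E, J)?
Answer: Rational(-3386, 389) ≈ -8.7044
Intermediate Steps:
Function('L')(d, Q) = Add(Rational(5, 3), Mul(Rational(1, 3), d)) (Function('L')(d, Q) = Mul(Rational(1, 3), Add(Mul(1, d), 5)) = Mul(Rational(1, 3), Add(d, 5)) = Mul(Rational(1, 3), Add(5, d)) = Add(Rational(5, 3), Mul(Rational(1, 3), d)))
s = -62 (s = Add(47, -109) = -62)
Function('S')(m) = Add(-1240, Mul(-310, m)) (Function('S')(m) = Mul(-62, Add(m, Mul(12, Add(Rational(5, 3), Mul(Rational(1, 3), m))))) = Mul(-62, Add(m, Add(20, Mul(4, m)))) = Mul(-62, Add(20, Mul(5, m))) = Add(-1240, Mul(-310, m)))
Mul(Add(-38176, Function('S')(-7)), Pow(Add(U, -41604), -1)) = Mul(Add(-38176, Add(-1240, Mul(-310, -7))), Pow(Add(45883, -41604), -1)) = Mul(Add(-38176, Add(-1240, 2170)), Pow(4279, -1)) = Mul(Add(-38176, 930), Rational(1, 4279)) = Mul(-37246, Rational(1, 4279)) = Rational(-3386, 389)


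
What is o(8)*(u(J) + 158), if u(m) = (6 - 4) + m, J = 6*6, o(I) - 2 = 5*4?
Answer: 4312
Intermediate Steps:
o(I) = 22 (o(I) = 2 + 5*4 = 2 + 20 = 22)
J = 36
u(m) = 2 + m
o(8)*(u(J) + 158) = 22*((2 + 36) + 158) = 22*(38 + 158) = 22*196 = 4312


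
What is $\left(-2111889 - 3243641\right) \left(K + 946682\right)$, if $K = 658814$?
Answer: $-8598281992880$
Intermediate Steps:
$\left(-2111889 - 3243641\right) \left(K + 946682\right) = \left(-2111889 - 3243641\right) \left(658814 + 946682\right) = \left(-5355530\right) 1605496 = -8598281992880$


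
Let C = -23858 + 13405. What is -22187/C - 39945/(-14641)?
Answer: 742384952/153042373 ≈ 4.8508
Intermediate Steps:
C = -10453
-22187/C - 39945/(-14641) = -22187/(-10453) - 39945/(-14641) = -22187*(-1/10453) - 39945*(-1/14641) = 22187/10453 + 39945/14641 = 742384952/153042373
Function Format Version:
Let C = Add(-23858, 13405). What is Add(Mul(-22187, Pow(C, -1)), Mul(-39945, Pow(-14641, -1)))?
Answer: Rational(742384952, 153042373) ≈ 4.8508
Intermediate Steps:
C = -10453
Add(Mul(-22187, Pow(C, -1)), Mul(-39945, Pow(-14641, -1))) = Add(Mul(-22187, Pow(-10453, -1)), Mul(-39945, Pow(-14641, -1))) = Add(Mul(-22187, Rational(-1, 10453)), Mul(-39945, Rational(-1, 14641))) = Add(Rational(22187, 10453), Rational(39945, 14641)) = Rational(742384952, 153042373)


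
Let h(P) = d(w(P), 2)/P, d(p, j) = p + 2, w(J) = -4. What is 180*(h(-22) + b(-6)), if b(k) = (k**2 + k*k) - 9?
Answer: 124920/11 ≈ 11356.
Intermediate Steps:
b(k) = -9 + 2*k**2 (b(k) = (k**2 + k**2) - 9 = 2*k**2 - 9 = -9 + 2*k**2)
d(p, j) = 2 + p
h(P) = -2/P (h(P) = (2 - 4)/P = -2/P)
180*(h(-22) + b(-6)) = 180*(-2/(-22) + (-9 + 2*(-6)**2)) = 180*(-2*(-1/22) + (-9 + 2*36)) = 180*(1/11 + (-9 + 72)) = 180*(1/11 + 63) = 180*(694/11) = 124920/11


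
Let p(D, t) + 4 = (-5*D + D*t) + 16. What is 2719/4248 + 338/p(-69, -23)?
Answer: 93355/114696 ≈ 0.81393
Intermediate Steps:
p(D, t) = 12 - 5*D + D*t (p(D, t) = -4 + ((-5*D + D*t) + 16) = -4 + (16 - 5*D + D*t) = 12 - 5*D + D*t)
2719/4248 + 338/p(-69, -23) = 2719/4248 + 338/(12 - 5*(-69) - 69*(-23)) = 2719*(1/4248) + 338/(12 + 345 + 1587) = 2719/4248 + 338/1944 = 2719/4248 + 338*(1/1944) = 2719/4248 + 169/972 = 93355/114696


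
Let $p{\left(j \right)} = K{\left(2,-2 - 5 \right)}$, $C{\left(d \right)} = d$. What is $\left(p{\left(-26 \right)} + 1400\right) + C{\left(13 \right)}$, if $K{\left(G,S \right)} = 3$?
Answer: $1416$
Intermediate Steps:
$p{\left(j \right)} = 3$
$\left(p{\left(-26 \right)} + 1400\right) + C{\left(13 \right)} = \left(3 + 1400\right) + 13 = 1403 + 13 = 1416$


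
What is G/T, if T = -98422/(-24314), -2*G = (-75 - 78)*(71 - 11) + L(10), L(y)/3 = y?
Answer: 55618275/49211 ≈ 1130.2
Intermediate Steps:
L(y) = 3*y
G = 4575 (G = -((-75 - 78)*(71 - 11) + 3*10)/2 = -(-153*60 + 30)/2 = -(-9180 + 30)/2 = -1/2*(-9150) = 4575)
T = 49211/12157 (T = -98422*(-1/24314) = 49211/12157 ≈ 4.0480)
G/T = 4575/(49211/12157) = 4575*(12157/49211) = 55618275/49211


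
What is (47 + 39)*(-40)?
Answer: -3440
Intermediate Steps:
(47 + 39)*(-40) = 86*(-40) = -3440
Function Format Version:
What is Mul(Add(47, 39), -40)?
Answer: -3440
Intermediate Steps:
Mul(Add(47, 39), -40) = Mul(86, -40) = -3440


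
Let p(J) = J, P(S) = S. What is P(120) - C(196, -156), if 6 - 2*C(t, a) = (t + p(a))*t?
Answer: 4037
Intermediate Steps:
C(t, a) = 3 - t*(a + t)/2 (C(t, a) = 3 - (t + a)*t/2 = 3 - (a + t)*t/2 = 3 - t*(a + t)/2)
P(120) - C(196, -156) = 120 - (3 - ½*196² - ½*(-156)*196) = 120 - (3 - ½*38416 + 15288) = 120 - (3 - 19208 + 15288) = 120 - 1*(-3917) = 120 + 3917 = 4037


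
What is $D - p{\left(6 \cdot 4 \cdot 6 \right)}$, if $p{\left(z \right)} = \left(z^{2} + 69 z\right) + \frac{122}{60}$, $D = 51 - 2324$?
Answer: $- \frac{988411}{30} \approx -32947.0$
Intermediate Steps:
$D = -2273$ ($D = 51 - 2324 = -2273$)
$p{\left(z \right)} = \frac{61}{30} + z^{2} + 69 z$ ($p{\left(z \right)} = \left(z^{2} + 69 z\right) + 122 \cdot \frac{1}{60} = \left(z^{2} + 69 z\right) + \frac{61}{30} = \frac{61}{30} + z^{2} + 69 z$)
$D - p{\left(6 \cdot 4 \cdot 6 \right)} = -2273 - \left(\frac{61}{30} + \left(6 \cdot 4 \cdot 6\right)^{2} + 69 \cdot 6 \cdot 4 \cdot 6\right) = -2273 - \left(\frac{61}{30} + \left(24 \cdot 6\right)^{2} + 69 \cdot 24 \cdot 6\right) = -2273 - \left(\frac{61}{30} + 144^{2} + 69 \cdot 144\right) = -2273 - \left(\frac{61}{30} + 20736 + 9936\right) = -2273 - \frac{920221}{30} = - \frac{988411}{30}$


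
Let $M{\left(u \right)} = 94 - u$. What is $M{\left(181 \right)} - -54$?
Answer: $-33$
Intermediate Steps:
$M{\left(181 \right)} - -54 = \left(94 - 181\right) - -54 = \left(94 - 181\right) + 54 = -87 + 54 = -33$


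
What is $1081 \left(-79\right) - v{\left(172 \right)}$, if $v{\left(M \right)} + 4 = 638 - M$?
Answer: $-85861$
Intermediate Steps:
$v{\left(M \right)} = 634 - M$ ($v{\left(M \right)} = -4 - \left(-638 + M\right) = 634 - M$)
$1081 \left(-79\right) - v{\left(172 \right)} = 1081 \left(-79\right) - \left(634 - 172\right) = -85399 - \left(634 - 172\right) = -85399 - 462 = -85861$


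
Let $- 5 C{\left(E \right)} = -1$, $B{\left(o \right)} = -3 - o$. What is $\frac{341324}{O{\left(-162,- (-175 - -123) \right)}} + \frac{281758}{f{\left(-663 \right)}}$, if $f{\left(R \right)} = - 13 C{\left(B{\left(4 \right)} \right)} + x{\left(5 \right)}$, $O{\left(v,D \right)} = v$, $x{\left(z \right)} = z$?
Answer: $\frac{18677341}{162} \approx 1.1529 \cdot 10^{5}$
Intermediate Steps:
$C{\left(E \right)} = \frac{1}{5}$ ($C{\left(E \right)} = \left(- \frac{1}{5}\right) \left(-1\right) = \frac{1}{5}$)
$f{\left(R \right)} = \frac{12}{5}$ ($f{\left(R \right)} = \left(-13\right) \frac{1}{5} + 5 = - \frac{13}{5} + 5 = \frac{12}{5}$)
$\frac{341324}{O{\left(-162,- (-175 - -123) \right)}} + \frac{281758}{f{\left(-663 \right)}} = \frac{341324}{-162} + \frac{281758}{\frac{12}{5}} = 341324 \left(- \frac{1}{162}\right) + 281758 \cdot \frac{5}{12} = - \frac{170662}{81} + \frac{704395}{6} = \frac{18677341}{162}$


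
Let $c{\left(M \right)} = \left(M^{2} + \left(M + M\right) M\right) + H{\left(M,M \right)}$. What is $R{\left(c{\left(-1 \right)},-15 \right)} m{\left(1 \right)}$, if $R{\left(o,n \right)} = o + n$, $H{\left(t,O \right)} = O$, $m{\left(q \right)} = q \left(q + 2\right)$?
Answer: $-39$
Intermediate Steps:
$m{\left(q \right)} = q \left(2 + q\right)$
$c{\left(M \right)} = M + 3 M^{2}$ ($c{\left(M \right)} = \left(M^{2} + \left(M + M\right) M\right) + M = \left(M^{2} + 2 M M\right) + M = \left(M^{2} + 2 M^{2}\right) + M = 3 M^{2} + M = M + 3 M^{2}$)
$R{\left(o,n \right)} = n + o$
$R{\left(c{\left(-1 \right)},-15 \right)} m{\left(1 \right)} = \left(-15 - \left(1 + 3 \left(-1\right)\right)\right) 1 \left(2 + 1\right) = \left(-15 - \left(1 - 3\right)\right) 1 \cdot 3 = \left(-15 - -2\right) 3 = \left(-15 + 2\right) 3 = \left(-13\right) 3 = -39$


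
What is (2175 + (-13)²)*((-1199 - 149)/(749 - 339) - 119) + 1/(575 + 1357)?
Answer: -113527673747/396060 ≈ -2.8664e+5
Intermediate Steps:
(2175 + (-13)²)*((-1199 - 149)/(749 - 339) - 119) + 1/(575 + 1357) = (2175 + 169)*(-1348/410 - 119) + 1/1932 = 2344*(-1348*1/410 - 119) + 1/1932 = 2344*(-674/205 - 119) + 1/1932 = 2344*(-25069/205) + 1/1932 = -58761736/205 + 1/1932 = -113527673747/396060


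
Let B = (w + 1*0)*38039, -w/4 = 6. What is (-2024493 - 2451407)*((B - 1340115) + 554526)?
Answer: 7602428047500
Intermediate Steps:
w = -24 (w = -4*6 = -24)
B = -912936 (B = (-24 + 1*0)*38039 = (-24 + 0)*38039 = -24*38039 = -912936)
(-2024493 - 2451407)*((B - 1340115) + 554526) = (-2024493 - 2451407)*((-912936 - 1340115) + 554526) = -4475900*(-2253051 + 554526) = -4475900*(-1698525) = 7602428047500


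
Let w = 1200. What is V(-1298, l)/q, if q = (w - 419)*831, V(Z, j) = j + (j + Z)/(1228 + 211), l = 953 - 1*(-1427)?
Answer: 3425902/933926829 ≈ 0.0036683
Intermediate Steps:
l = 2380 (l = 953 + 1427 = 2380)
V(Z, j) = Z/1439 + 1440*j/1439 (V(Z, j) = j + (Z + j)/1439 = j + (Z + j)*(1/1439) = j + (Z/1439 + j/1439) = Z/1439 + 1440*j/1439)
q = 649011 (q = (1200 - 419)*831 = 781*831 = 649011)
V(-1298, l)/q = ((1/1439)*(-1298) + (1440/1439)*2380)/649011 = (-1298/1439 + 3427200/1439)*(1/649011) = (3425902/1439)*(1/649011) = 3425902/933926829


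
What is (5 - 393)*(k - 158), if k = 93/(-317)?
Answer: 19469452/317 ≈ 61418.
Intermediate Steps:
k = -93/317 (k = 93*(-1/317) = -93/317 ≈ -0.29338)
(5 - 393)*(k - 158) = (5 - 393)*(-93/317 - 158) = -388*(-50179/317) = 19469452/317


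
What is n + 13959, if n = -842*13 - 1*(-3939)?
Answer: 6952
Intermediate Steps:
n = -7007 (n = -10946 + 3939 = -7007)
n + 13959 = -7007 + 13959 = 6952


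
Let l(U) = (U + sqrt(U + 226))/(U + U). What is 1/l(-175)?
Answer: 30625/15287 + 175*sqrt(51)/15287 ≈ 2.0851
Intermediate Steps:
l(U) = (U + sqrt(226 + U))/(2*U) (l(U) = (U + sqrt(226 + U))/((2*U)) = (U + sqrt(226 + U))*(1/(2*U)) = (U + sqrt(226 + U))/(2*U))
1/l(-175) = 1/((1/2)*(-175 + sqrt(226 - 175))/(-175)) = 1/((1/2)*(-1/175)*(-175 + sqrt(51))) = 1/(1/2 - sqrt(51)/350)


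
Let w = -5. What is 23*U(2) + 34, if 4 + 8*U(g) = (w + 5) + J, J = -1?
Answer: 157/8 ≈ 19.625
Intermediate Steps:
U(g) = -5/8 (U(g) = -½ + ((-5 + 5) - 1)/8 = -½ + (0 - 1)/8 = -½ + (⅛)*(-1) = -½ - ⅛ = -5/8)
23*U(2) + 34 = 23*(-5/8) + 34 = -115/8 + 34 = 157/8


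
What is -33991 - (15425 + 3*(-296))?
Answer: -48528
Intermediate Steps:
-33991 - (15425 + 3*(-296)) = -33991 - (15425 - 888) = -33991 - 1*14537 = -33991 - 14537 = -48528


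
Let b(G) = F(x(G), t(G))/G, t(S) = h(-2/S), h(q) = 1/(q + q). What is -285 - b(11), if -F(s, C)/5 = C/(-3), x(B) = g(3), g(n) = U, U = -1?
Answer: -3415/12 ≈ -284.58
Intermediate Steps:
g(n) = -1
x(B) = -1
h(q) = 1/(2*q)
t(S) = -S/4 (t(S) = 1/(2*((-2/S))) = (-S/2)/2 = -S/4)
F(s, C) = 5*C/3 (F(s, C) = -5*C/(-3) = -5*C*(-1)/3 = -(-5)*C/3 = 5*C/3)
b(G) = -5/12 (b(G) = (5*(-G/4)/3)/G = (-5*G/12)/G = -5/12)
-285 - b(11) = -285 - 1*(-5/12) = -285 + 5/12 = -3415/12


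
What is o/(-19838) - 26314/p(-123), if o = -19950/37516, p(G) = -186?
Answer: 699428515529/4943895996 ≈ 141.47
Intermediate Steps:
o = -9975/18758 (o = -19950*1/37516 = -9975/18758 ≈ -0.53177)
o/(-19838) - 26314/p(-123) = -9975/18758/(-19838) - 26314/(-186) = -9975/18758*(-1/19838) - 26314*(-1/186) = 1425/53160172 + 13157/93 = 699428515529/4943895996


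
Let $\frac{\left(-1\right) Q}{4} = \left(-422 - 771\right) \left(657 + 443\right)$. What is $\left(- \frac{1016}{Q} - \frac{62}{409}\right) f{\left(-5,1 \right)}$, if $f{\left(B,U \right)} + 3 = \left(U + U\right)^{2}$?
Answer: $- \frac{40733243}{268365350} \approx -0.15178$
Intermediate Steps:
$Q = 5249200$ ($Q = - 4 \left(-422 - 771\right) \left(657 + 443\right) = - 4 \left(\left(-1193\right) 1100\right) = \left(-4\right) \left(-1312300\right) = 5249200$)
$f{\left(B,U \right)} = -3 + 4 U^{2}$ ($f{\left(B,U \right)} = -3 + \left(U + U\right)^{2} = -3 + \left(2 U\right)^{2} = -3 + 4 U^{2}$)
$\left(- \frac{1016}{Q} - \frac{62}{409}\right) f{\left(-5,1 \right)} = \left(- \frac{1016}{5249200} - \frac{62}{409}\right) \left(-3 + 4 \cdot 1^{2}\right) = \left(\left(-1016\right) \frac{1}{5249200} - \frac{62}{409}\right) \left(-3 + 4 \cdot 1\right) = \left(- \frac{127}{656150} - \frac{62}{409}\right) \left(-3 + 4\right) = \left(- \frac{40733243}{268365350}\right) 1 = - \frac{40733243}{268365350}$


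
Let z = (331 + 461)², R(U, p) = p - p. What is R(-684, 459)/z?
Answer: 0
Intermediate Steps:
R(U, p) = 0
z = 627264 (z = 792² = 627264)
R(-684, 459)/z = 0/627264 = 0*(1/627264) = 0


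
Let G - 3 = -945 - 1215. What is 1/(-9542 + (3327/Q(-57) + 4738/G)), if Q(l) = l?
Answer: -40983/393541921 ≈ -0.00010414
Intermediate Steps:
G = -2157 (G = 3 + (-945 - 1215) = 3 - 2160 = -2157)
1/(-9542 + (3327/Q(-57) + 4738/G)) = 1/(-9542 + (3327/(-57) + 4738/(-2157))) = 1/(-9542 + (3327*(-1/57) + 4738*(-1/2157))) = 1/(-9542 + (-1109/19 - 4738/2157)) = 1/(-9542 - 2482135/40983) = 1/(-393541921/40983) = -40983/393541921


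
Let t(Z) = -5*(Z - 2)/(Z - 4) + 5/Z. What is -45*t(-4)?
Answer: 225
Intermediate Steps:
t(Z) = 5/Z - 5*(-2 + Z)/(-4 + Z) (t(Z) = -5*(-2 + Z)/(-4 + Z) + 5/Z = 5/Z - 5*(-2 + Z)/(-4 + Z))
-45*t(-4) = -225*(-4 - 1*(-4)**2 + 3*(-4))/((-4)*(-4 - 4)) = -225*(-1)*(-4 - 1*16 - 12)/(4*(-8)) = -225*(-1)*(-1)*(-4 - 16 - 12)/(4*8) = -225*(-1)*(-1)*(-32)/(4*8) = -45*(-5) = 225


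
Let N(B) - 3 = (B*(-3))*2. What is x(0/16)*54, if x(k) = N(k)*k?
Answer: 0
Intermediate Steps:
N(B) = 3 - 6*B (N(B) = 3 + (B*(-3))*2 = 3 - 3*B*2 = 3 - 6*B)
x(k) = k*(3 - 6*k) (x(k) = (3 - 6*k)*k = k*(3 - 6*k))
x(0/16)*54 = (3*(0/16)*(1 - 0/16))*54 = (3*(0*(1/16))*(1 - 0/16))*54 = (3*0*(1 - 2*0))*54 = (3*0*(1 + 0))*54 = (3*0*1)*54 = 0*54 = 0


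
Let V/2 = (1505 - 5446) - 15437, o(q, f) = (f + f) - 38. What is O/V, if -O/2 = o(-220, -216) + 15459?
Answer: 14989/19378 ≈ 0.77351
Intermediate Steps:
o(q, f) = -38 + 2*f (o(q, f) = 2*f - 38 = -38 + 2*f)
V = -38756 (V = 2*((1505 - 5446) - 15437) = 2*(-3941 - 15437) = 2*(-19378) = -38756)
O = -29978 (O = -2*((-38 + 2*(-216)) + 15459) = -2*((-38 - 432) + 15459) = -2*(-470 + 15459) = -2*14989 = -29978)
O/V = -29978/(-38756) = -29978*(-1/38756) = 14989/19378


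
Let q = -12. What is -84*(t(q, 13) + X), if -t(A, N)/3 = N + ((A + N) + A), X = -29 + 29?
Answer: 504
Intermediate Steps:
X = 0
t(A, N) = -6*A - 6*N (t(A, N) = -3*(N + ((A + N) + A)) = -3*(N + (N + 2*A)) = -3*(2*A + 2*N) = -6*A - 6*N)
-84*(t(q, 13) + X) = -84*((-6*(-12) - 6*13) + 0) = -84*((72 - 78) + 0) = -84*(-6 + 0) = -84*(-6) = 504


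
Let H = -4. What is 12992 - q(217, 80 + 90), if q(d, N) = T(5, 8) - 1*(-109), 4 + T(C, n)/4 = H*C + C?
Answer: 12959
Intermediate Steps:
T(C, n) = -16 - 12*C (T(C, n) = -16 + 4*(-4*C + C) = -16 + 4*(-3*C) = -16 - 12*C)
q(d, N) = 33 (q(d, N) = (-16 - 12*5) - 1*(-109) = (-16 - 60) + 109 = -76 + 109 = 33)
12992 - q(217, 80 + 90) = 12992 - 1*33 = 12992 - 33 = 12959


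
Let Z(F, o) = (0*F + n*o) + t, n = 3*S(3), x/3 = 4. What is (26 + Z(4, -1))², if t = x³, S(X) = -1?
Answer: 3087049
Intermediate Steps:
x = 12 (x = 3*4 = 12)
n = -3 (n = 3*(-1) = -3)
t = 1728 (t = 12³ = 1728)
Z(F, o) = 1728 - 3*o (Z(F, o) = (0*F - 3*o) + 1728 = (0 - 3*o) + 1728 = -3*o + 1728 = 1728 - 3*o)
(26 + Z(4, -1))² = (26 + (1728 - 3*(-1)))² = (26 + (1728 + 3))² = (26 + 1731)² = 1757² = 3087049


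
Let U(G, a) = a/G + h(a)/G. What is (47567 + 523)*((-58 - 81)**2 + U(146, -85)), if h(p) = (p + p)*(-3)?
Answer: 67837942095/73 ≈ 9.2929e+8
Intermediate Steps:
h(p) = -6*p (h(p) = (2*p)*(-3) = -6*p)
U(G, a) = -5*a/G (U(G, a) = a/G + (-6*a)/G = a/G - 6*a/G = -5*a/G)
(47567 + 523)*((-58 - 81)**2 + U(146, -85)) = (47567 + 523)*((-58 - 81)**2 - 5*(-85)/146) = 48090*((-139)**2 - 5*(-85)*1/146) = 48090*(19321 + 425/146) = 48090*(2821291/146) = 67837942095/73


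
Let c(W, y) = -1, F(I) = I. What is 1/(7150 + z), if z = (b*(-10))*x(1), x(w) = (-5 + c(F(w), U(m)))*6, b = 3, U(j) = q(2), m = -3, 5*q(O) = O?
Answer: 1/8230 ≈ 0.00012151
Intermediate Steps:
q(O) = O/5
U(j) = ⅖ (U(j) = (⅕)*2 = ⅖)
x(w) = -36 (x(w) = (-5 - 1)*6 = -6*6 = -36)
z = 1080 (z = (3*(-10))*(-36) = -30*(-36) = 1080)
1/(7150 + z) = 1/(7150 + 1080) = 1/8230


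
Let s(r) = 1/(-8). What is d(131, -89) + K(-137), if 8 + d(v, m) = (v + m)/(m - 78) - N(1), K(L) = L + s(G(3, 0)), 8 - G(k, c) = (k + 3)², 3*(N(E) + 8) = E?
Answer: -551941/4008 ≈ -137.71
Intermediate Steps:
N(E) = -8 + E/3
G(k, c) = 8 - (3 + k)² (G(k, c) = 8 - (k + 3)² = 8 - (3 + k)²)
s(r) = -⅛
K(L) = -⅛ + L (K(L) = L - ⅛ = -⅛ + L)
d(v, m) = -⅓ + (m + v)/(-78 + m) (d(v, m) = -8 + ((v + m)/(m - 78) - (-8 + (⅓)*1)) = -8 + ((m + v)/(-78 + m) - (-8 + ⅓)) = -8 + ((m + v)/(-78 + m) - 1*(-23/3)) = -8 + ((m + v)/(-78 + m) + 23/3) = -8 + (23/3 + (m + v)/(-78 + m)) = -⅓ + (m + v)/(-78 + m))
d(131, -89) + K(-137) = (26 + 131 + (⅔)*(-89))/(-78 - 89) + (-⅛ - 137) = (26 + 131 - 178/3)/(-167) - 1097/8 = -1/167*293/3 - 1097/8 = -293/501 - 1097/8 = -551941/4008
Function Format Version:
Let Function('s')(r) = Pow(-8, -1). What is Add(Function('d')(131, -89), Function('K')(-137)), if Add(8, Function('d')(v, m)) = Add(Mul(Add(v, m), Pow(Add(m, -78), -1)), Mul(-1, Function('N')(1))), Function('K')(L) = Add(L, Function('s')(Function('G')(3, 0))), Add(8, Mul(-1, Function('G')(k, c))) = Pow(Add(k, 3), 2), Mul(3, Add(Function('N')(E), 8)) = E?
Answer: Rational(-551941, 4008) ≈ -137.71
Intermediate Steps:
Function('N')(E) = Add(-8, Mul(Rational(1, 3), E))
Function('G')(k, c) = Add(8, Mul(-1, Pow(Add(3, k), 2))) (Function('G')(k, c) = Add(8, Mul(-1, Pow(Add(k, 3), 2))) = Add(8, Mul(-1, Pow(Add(3, k), 2))))
Function('s')(r) = Rational(-1, 8)
Function('K')(L) = Add(Rational(-1, 8), L) (Function('K')(L) = Add(L, Rational(-1, 8)) = Add(Rational(-1, 8), L))
Function('d')(v, m) = Add(Rational(-1, 3), Mul(Pow(Add(-78, m), -1), Add(m, v))) (Function('d')(v, m) = Add(-8, Add(Mul(Add(v, m), Pow(Add(m, -78), -1)), Mul(-1, Add(-8, Mul(Rational(1, 3), 1))))) = Add(-8, Add(Mul(Add(m, v), Pow(Add(-78, m), -1)), Mul(-1, Add(-8, Rational(1, 3))))) = Add(-8, Add(Mul(Pow(Add(-78, m), -1), Add(m, v)), Mul(-1, Rational(-23, 3)))) = Add(-8, Add(Mul(Pow(Add(-78, m), -1), Add(m, v)), Rational(23, 3))) = Add(-8, Add(Rational(23, 3), Mul(Pow(Add(-78, m), -1), Add(m, v)))) = Add(Rational(-1, 3), Mul(Pow(Add(-78, m), -1), Add(m, v))))
Add(Function('d')(131, -89), Function('K')(-137)) = Add(Mul(Pow(Add(-78, -89), -1), Add(26, 131, Mul(Rational(2, 3), -89))), Add(Rational(-1, 8), -137)) = Add(Mul(Pow(-167, -1), Add(26, 131, Rational(-178, 3))), Rational(-1097, 8)) = Add(Mul(Rational(-1, 167), Rational(293, 3)), Rational(-1097, 8)) = Add(Rational(-293, 501), Rational(-1097, 8)) = Rational(-551941, 4008)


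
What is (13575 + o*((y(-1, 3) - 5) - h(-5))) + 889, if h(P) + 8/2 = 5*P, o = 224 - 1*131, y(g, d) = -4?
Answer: 16324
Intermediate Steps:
o = 93 (o = 224 - 131 = 93)
h(P) = -4 + 5*P
(13575 + o*((y(-1, 3) - 5) - h(-5))) + 889 = (13575 + 93*((-4 - 5) - (-4 + 5*(-5)))) + 889 = (13575 + 93*(-9 - (-4 - 25))) + 889 = (13575 + 93*(-9 - 1*(-29))) + 889 = (13575 + 93*(-9 + 29)) + 889 = (13575 + 93*20) + 889 = (13575 + 1860) + 889 = 15435 + 889 = 16324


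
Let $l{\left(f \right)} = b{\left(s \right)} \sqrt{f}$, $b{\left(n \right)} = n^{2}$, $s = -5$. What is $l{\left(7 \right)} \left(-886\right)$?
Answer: $- 22150 \sqrt{7} \approx -58603.0$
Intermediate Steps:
$l{\left(f \right)} = 25 \sqrt{f}$ ($l{\left(f \right)} = \left(-5\right)^{2} \sqrt{f} = 25 \sqrt{f}$)
$l{\left(7 \right)} \left(-886\right) = 25 \sqrt{7} \left(-886\right) = - 22150 \sqrt{7}$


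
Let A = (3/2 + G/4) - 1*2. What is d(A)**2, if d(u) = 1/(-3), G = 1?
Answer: 1/9 ≈ 0.11111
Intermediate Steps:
A = -1/4 (A = (3/2 + 1/4) - 1*2 = (3*(1/2) + 1*(1/4)) - 2 = (3/2 + 1/4) - 2 = 7/4 - 2 = -1/4 ≈ -0.25000)
d(u) = -1/3
d(A)**2 = (-1/3)**2 = 1/9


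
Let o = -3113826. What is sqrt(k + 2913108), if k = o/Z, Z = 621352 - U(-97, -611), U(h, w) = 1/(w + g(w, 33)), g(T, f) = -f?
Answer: 2*sqrt(12956881177495196975707)/133383563 ≈ 1706.8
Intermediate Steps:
U(h, w) = 1/(-33 + w) (U(h, w) = 1/(w - 1*33) = 1/(w - 33) = 1/(-33 + w))
Z = 400150689/644 (Z = 621352 - 1/(-33 - 611) = 621352 - 1/(-644) = 621352 - 1*(-1/644) = 621352 + 1/644 = 400150689/644 ≈ 6.2135e+5)
k = -668434648/133383563 (k = -3113826/400150689/644 = -3113826*644/400150689 = -668434648/133383563 ≈ -5.0114)
sqrt(k + 2913108) = sqrt(-668434648/133383563 + 2913108) = sqrt(388560056009156/133383563) = 2*sqrt(12956881177495196975707)/133383563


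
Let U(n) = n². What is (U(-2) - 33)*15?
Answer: -435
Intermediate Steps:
(U(-2) - 33)*15 = ((-2)² - 33)*15 = (4 - 33)*15 = -29*15 = -435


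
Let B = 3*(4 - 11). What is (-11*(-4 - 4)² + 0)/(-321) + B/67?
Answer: 40427/21507 ≈ 1.8797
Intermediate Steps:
B = -21 (B = 3*(-7) = -21)
(-11*(-4 - 4)² + 0)/(-321) + B/67 = (-11*(-4 - 4)² + 0)/(-321) - 21/67 = (-11*(-8)² + 0)*(-1/321) - 21*1/67 = (-11*64 + 0)*(-1/321) - 21/67 = (-704 + 0)*(-1/321) - 21/67 = -704*(-1/321) - 21/67 = 704/321 - 21/67 = 40427/21507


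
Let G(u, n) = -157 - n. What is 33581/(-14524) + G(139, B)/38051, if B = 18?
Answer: -1280332331/552652724 ≈ -2.3167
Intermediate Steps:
33581/(-14524) + G(139, B)/38051 = 33581/(-14524) + (-157 - 1*18)/38051 = 33581*(-1/14524) + (-157 - 18)*(1/38051) = -33581/14524 - 175*1/38051 = -33581/14524 - 175/38051 = -1280332331/552652724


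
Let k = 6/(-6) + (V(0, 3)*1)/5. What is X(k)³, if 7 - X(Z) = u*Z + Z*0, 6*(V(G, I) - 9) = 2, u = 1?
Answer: 778688/3375 ≈ 230.72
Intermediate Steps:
V(G, I) = 28/3 (V(G, I) = 9 + (⅙)*2 = 9 + ⅓ = 28/3)
k = 13/15 (k = 6/(-6) + ((28/3)*1)/5 = 6*(-⅙) + (28/3)*(⅕) = -1 + 28/15 = 13/15 ≈ 0.86667)
X(Z) = 7 - Z (X(Z) = 7 - (1*Z + Z*0) = 7 - (Z + 0) = 7 - Z)
X(k)³ = (7 - 1*13/15)³ = (7 - 13/15)³ = (92/15)³ = 778688/3375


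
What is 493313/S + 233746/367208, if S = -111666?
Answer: -38761749817/10251162132 ≈ -3.7812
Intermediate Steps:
493313/S + 233746/367208 = 493313/(-111666) + 233746/367208 = 493313*(-1/111666) + 233746*(1/367208) = -493313/111666 + 116873/183604 = -38761749817/10251162132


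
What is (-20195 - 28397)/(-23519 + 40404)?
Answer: -48592/16885 ≈ -2.8778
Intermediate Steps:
(-20195 - 28397)/(-23519 + 40404) = -48592/16885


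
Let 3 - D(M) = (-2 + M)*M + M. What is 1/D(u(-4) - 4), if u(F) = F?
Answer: -1/69 ≈ -0.014493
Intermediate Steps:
D(M) = 3 - M - M*(-2 + M) (D(M) = 3 - ((-2 + M)*M + M) = 3 - (M*(-2 + M) + M) = 3 - (M + M*(-2 + M)) = 3 + (-M - M*(-2 + M)) = 3 - M - M*(-2 + M))
1/D(u(-4) - 4) = 1/(3 + (-4 - 4) - (-4 - 4)²) = 1/(3 - 8 - 1*(-8)²) = 1/(3 - 8 - 1*64) = 1/(3 - 8 - 64) = 1/(-69) = -1/69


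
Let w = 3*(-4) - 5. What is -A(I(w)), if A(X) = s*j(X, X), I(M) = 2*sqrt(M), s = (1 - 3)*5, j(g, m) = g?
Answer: 20*I*sqrt(17) ≈ 82.462*I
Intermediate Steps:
w = -17 (w = -12 - 5 = -17)
s = -10 (s = -2*5 = -10)
A(X) = -10*X
-A(I(w)) = -(-10)*2*sqrt(-17) = -(-10)*2*(I*sqrt(17)) = -(-10)*2*I*sqrt(17) = -(-20)*I*sqrt(17) = 20*I*sqrt(17)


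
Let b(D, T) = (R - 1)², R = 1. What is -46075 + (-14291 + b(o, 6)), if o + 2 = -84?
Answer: -60366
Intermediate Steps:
o = -86 (o = -2 - 84 = -86)
b(D, T) = 0 (b(D, T) = (1 - 1)² = 0² = 0)
-46075 + (-14291 + b(o, 6)) = -46075 + (-14291 + 0) = -46075 - 14291 = -60366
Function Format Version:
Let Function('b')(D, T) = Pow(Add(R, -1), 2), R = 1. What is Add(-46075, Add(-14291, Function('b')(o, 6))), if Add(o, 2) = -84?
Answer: -60366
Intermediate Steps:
o = -86 (o = Add(-2, -84) = -86)
Function('b')(D, T) = 0 (Function('b')(D, T) = Pow(Add(1, -1), 2) = Pow(0, 2) = 0)
Add(-46075, Add(-14291, Function('b')(o, 6))) = Add(-46075, Add(-14291, 0)) = Add(-46075, -14291) = -60366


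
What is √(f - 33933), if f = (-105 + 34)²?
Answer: 2*I*√7223 ≈ 169.98*I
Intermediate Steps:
f = 5041 (f = (-71)² = 5041)
√(f - 33933) = √(5041 - 33933) = √(-28892) = 2*I*√7223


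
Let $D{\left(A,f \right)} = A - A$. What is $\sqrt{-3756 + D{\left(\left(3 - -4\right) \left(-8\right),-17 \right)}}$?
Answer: $2 i \sqrt{939} \approx 61.286 i$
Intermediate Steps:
$D{\left(A,f \right)} = 0$
$\sqrt{-3756 + D{\left(\left(3 - -4\right) \left(-8\right),-17 \right)}} = \sqrt{-3756 + 0} = \sqrt{-3756} = 2 i \sqrt{939}$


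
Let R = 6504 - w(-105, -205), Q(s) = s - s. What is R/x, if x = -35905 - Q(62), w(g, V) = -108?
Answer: -6612/35905 ≈ -0.18415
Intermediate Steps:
Q(s) = 0
R = 6612 (R = 6504 - 1*(-108) = 6504 + 108 = 6612)
x = -35905 (x = -35905 - 1*0 = -35905 + 0 = -35905)
R/x = 6612/(-35905) = 6612*(-1/35905) = -6612/35905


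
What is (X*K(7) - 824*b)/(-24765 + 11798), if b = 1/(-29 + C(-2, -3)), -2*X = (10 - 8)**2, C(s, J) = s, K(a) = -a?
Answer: -1258/401977 ≈ -0.0031295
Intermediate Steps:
X = -2 (X = -(10 - 8)**2/2 = -1/2*2**2 = -1/2*4 = -2)
b = -1/31 (b = 1/(-29 - 2) = 1/(-31) = -1/31 ≈ -0.032258)
(X*K(7) - 824*b)/(-24765 + 11798) = (-(-2)*7 - 824*(-1/31))/(-24765 + 11798) = (-2*(-7) + 824/31)/(-12967) = (14 + 824/31)*(-1/12967) = (1258/31)*(-1/12967) = -1258/401977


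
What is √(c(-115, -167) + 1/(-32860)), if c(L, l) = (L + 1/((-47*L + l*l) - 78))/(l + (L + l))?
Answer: √60065111549613772185/15314797320 ≈ 0.50606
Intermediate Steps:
c(L, l) = (L + 1/(-78 + l² - 47*L))/(L + 2*l) (c(L, l) = (L + 1/((-47*L + l²) - 78))/(L + 2*l) = (L + 1/((l² - 47*L) - 78))/(L + 2*l) = (L + 1/(-78 + l² - 47*L))/(L + 2*l))
√(c(-115, -167) + 1/(-32860)) = √((-1 + 47*(-115)² + 78*(-115) - 1*(-115)*(-167)²)/(-2*(-167)³ + 47*(-115)² + 78*(-115) + 156*(-167) - 1*(-115)*(-167)² + 94*(-115)*(-167)) + 1/(-32860)) = √((-1 + 47*13225 - 8970 - 1*(-115)*27889)/(-2*(-4657463) + 47*13225 - 8970 - 26052 - 1*(-115)*27889 + 1805270) - 1/32860) = √((-1 + 621575 - 8970 + 3207235)/(9314926 + 621575 - 8970 - 26052 + 3207235 + 1805270) - 1/32860) = √(3819839/14913984 - 1/32860) = √(31376248889/122518378560) = √60065111549613772185/15314797320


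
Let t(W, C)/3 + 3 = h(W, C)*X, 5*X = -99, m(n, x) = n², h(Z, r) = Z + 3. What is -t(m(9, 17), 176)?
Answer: 24993/5 ≈ 4998.6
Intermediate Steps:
h(Z, r) = 3 + Z
X = -99/5 (X = (⅕)*(-99) = -99/5 ≈ -19.800)
t(W, C) = -936/5 - 297*W/5 (t(W, C) = -9 + 3*((3 + W)*(-99/5)) = -9 + 3*(-297/5 - 99*W/5) = -9 + (-891/5 - 297*W/5) = -936/5 - 297*W/5)
-t(m(9, 17), 176) = -(-936/5 - 297/5*9²) = -(-936/5 - 297/5*81) = -(-936/5 - 24057/5) = -1*(-24993/5) = 24993/5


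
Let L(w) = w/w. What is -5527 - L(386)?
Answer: -5528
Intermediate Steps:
L(w) = 1
-5527 - L(386) = -5527 - 1*1 = -5527 - 1 = -5528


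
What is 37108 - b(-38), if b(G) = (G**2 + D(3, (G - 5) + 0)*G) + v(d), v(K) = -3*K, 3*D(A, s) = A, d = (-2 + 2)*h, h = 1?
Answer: 35702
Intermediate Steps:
d = 0 (d = (-2 + 2)*1 = 0*1 = 0)
D(A, s) = A/3
b(G) = G + G**2 (b(G) = (G**2 + ((1/3)*3)*G) - 3*0 = (G**2 + 1*G) + 0 = (G**2 + G) + 0 = (G + G**2) + 0 = G + G**2)
37108 - b(-38) = 37108 - (-38)*(1 - 38) = 37108 - (-38)*(-37) = 37108 - 1*1406 = 37108 - 1406 = 35702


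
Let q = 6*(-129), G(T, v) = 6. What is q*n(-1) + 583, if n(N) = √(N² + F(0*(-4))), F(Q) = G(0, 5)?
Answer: 583 - 774*√7 ≈ -1464.8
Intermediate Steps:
F(Q) = 6
n(N) = √(6 + N²) (n(N) = √(N² + 6) = √(6 + N²))
q = -774
q*n(-1) + 583 = -774*√(6 + (-1)²) + 583 = -774*√(6 + 1) + 583 = -774*√7 + 583 = 583 - 774*√7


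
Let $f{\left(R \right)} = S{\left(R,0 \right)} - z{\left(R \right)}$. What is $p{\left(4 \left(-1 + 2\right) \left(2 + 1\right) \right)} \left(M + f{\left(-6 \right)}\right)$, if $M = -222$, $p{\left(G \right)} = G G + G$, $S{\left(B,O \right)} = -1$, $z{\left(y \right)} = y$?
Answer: $-33852$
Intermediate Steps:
$f{\left(R \right)} = -1 - R$
$p{\left(G \right)} = G + G^{2}$ ($p{\left(G \right)} = G^{2} + G = G + G^{2}$)
$p{\left(4 \left(-1 + 2\right) \left(2 + 1\right) \right)} \left(M + f{\left(-6 \right)}\right) = 4 \left(-1 + 2\right) \left(2 + 1\right) \left(1 + 4 \left(-1 + 2\right) \left(2 + 1\right)\right) \left(-222 - -5\right) = 4 \cdot 1 \cdot 3 \left(1 + 4 \cdot 1 \cdot 3\right) \left(-222 + \left(-1 + 6\right)\right) = 4 \cdot 3 \left(1 + 4 \cdot 3\right) \left(-222 + 5\right) = 12 \left(1 + 12\right) \left(-217\right) = 12 \cdot 13 \left(-217\right) = 156 \left(-217\right) = -33852$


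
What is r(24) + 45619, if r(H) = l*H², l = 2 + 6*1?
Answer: 50227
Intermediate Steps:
l = 8 (l = 2 + 6 = 8)
r(H) = 8*H²
r(24) + 45619 = 8*24² + 45619 = 8*576 + 45619 = 4608 + 45619 = 50227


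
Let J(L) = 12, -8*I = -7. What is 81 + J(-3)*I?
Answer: 183/2 ≈ 91.500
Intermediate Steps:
I = 7/8 (I = -⅛*(-7) = 7/8 ≈ 0.87500)
81 + J(-3)*I = 81 + 12*(7/8) = 81 + 21/2 = 183/2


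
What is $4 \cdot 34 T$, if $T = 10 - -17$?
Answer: $3672$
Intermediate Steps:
$T = 27$ ($T = 10 + 17 = 27$)
$4 \cdot 34 T = 4 \cdot 34 \cdot 27 = 136 \cdot 27 = 3672$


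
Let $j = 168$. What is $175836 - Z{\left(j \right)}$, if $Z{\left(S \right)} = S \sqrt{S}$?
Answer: $175836 - 336 \sqrt{42} \approx 1.7366 \cdot 10^{5}$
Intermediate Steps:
$Z{\left(S \right)} = S^{\frac{3}{2}}$
$175836 - Z{\left(j \right)} = 175836 - 168^{\frac{3}{2}} = 175836 - 336 \sqrt{42}$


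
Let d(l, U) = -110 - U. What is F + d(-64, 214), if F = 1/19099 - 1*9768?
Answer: -192747107/19099 ≈ -10092.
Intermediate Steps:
F = -186559031/19099 (F = 1/19099 - 9768 = -186559031/19099 ≈ -9768.0)
F + d(-64, 214) = -186559031/19099 + (-110 - 1*214) = -186559031/19099 + (-110 - 214) = -186559031/19099 - 324 = -192747107/19099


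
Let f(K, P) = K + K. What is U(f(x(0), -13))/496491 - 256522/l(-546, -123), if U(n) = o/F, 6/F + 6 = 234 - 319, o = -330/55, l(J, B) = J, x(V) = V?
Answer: 3032402714/6454383 ≈ 469.82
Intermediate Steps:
o = -6 (o = -330*1/55 = -6)
f(K, P) = 2*K
F = -6/91 (F = 6/(-6 + (234 - 319)) = 6/(-6 - 85) = 6/(-91) = 6*(-1/91) = -6/91 ≈ -0.065934)
U(n) = 91 (U(n) = -6/(-6/91) = -6*(-91/6) = 91)
U(f(x(0), -13))/496491 - 256522/l(-546, -123) = 91/496491 - 256522/(-546) = 91*(1/496491) - 256522*(-1/546) = 91/496491 + 18323/39 = 3032402714/6454383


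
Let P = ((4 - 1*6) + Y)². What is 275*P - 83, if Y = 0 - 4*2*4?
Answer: 317817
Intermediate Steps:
Y = -32 (Y = 0 - 8*4 = 0 - 32 = -32)
P = 1156 (P = ((4 - 1*6) - 32)² = ((4 - 6) - 32)² = (-2 - 32)² = (-34)² = 1156)
275*P - 83 = 275*1156 - 83 = 317900 - 83 = 317817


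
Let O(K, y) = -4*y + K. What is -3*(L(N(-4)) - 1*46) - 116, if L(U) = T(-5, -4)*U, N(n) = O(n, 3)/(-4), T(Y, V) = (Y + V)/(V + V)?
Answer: 17/2 ≈ 8.5000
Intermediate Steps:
T(Y, V) = (V + Y)/(2*V) (T(Y, V) = (V + Y)/((2*V)) = (V + Y)*(1/(2*V)) = (V + Y)/(2*V))
O(K, y) = K - 4*y
N(n) = 3 - n/4 (N(n) = (n - 4*3)/(-4) = (n - 12)*(-¼) = (-12 + n)*(-¼) = 3 - n/4)
L(U) = 9*U/8 (L(U) = ((½)*(-4 - 5)/(-4))*U = ((½)*(-¼)*(-9))*U = 9*U/8)
-3*(L(N(-4)) - 1*46) - 116 = -3*(9*(3 - ¼*(-4))/8 - 1*46) - 116 = -3*(9*(3 + 1)/8 - 46) - 116 = -3*((9/8)*4 - 46) - 116 = -3*(9/2 - 46) - 116 = -3*(-83/2) - 116 = 249/2 - 116 = 17/2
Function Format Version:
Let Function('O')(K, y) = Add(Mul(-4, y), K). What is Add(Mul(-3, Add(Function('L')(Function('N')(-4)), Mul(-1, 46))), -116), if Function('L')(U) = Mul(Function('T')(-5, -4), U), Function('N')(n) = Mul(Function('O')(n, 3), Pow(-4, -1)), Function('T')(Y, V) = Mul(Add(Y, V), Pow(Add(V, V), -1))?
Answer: Rational(17, 2) ≈ 8.5000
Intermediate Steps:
Function('T')(Y, V) = Mul(Rational(1, 2), Pow(V, -1), Add(V, Y)) (Function('T')(Y, V) = Mul(Add(V, Y), Pow(Mul(2, V), -1)) = Mul(Add(V, Y), Mul(Rational(1, 2), Pow(V, -1))) = Mul(Rational(1, 2), Pow(V, -1), Add(V, Y)))
Function('O')(K, y) = Add(K, Mul(-4, y))
Function('N')(n) = Add(3, Mul(Rational(-1, 4), n)) (Function('N')(n) = Mul(Add(n, Mul(-4, 3)), Pow(-4, -1)) = Mul(Add(n, -12), Rational(-1, 4)) = Mul(Add(-12, n), Rational(-1, 4)) = Add(3, Mul(Rational(-1, 4), n)))
Function('L')(U) = Mul(Rational(9, 8), U) (Function('L')(U) = Mul(Mul(Rational(1, 2), Pow(-4, -1), Add(-4, -5)), U) = Mul(Mul(Rational(1, 2), Rational(-1, 4), -9), U) = Mul(Rational(9, 8), U))
Add(Mul(-3, Add(Function('L')(Function('N')(-4)), Mul(-1, 46))), -116) = Add(Mul(-3, Add(Mul(Rational(9, 8), Add(3, Mul(Rational(-1, 4), -4))), Mul(-1, 46))), -116) = Add(Mul(-3, Add(Mul(Rational(9, 8), Add(3, 1)), -46)), -116) = Add(Mul(-3, Add(Mul(Rational(9, 8), 4), -46)), -116) = Add(Mul(-3, Add(Rational(9, 2), -46)), -116) = Add(Mul(-3, Rational(-83, 2)), -116) = Add(Rational(249, 2), -116) = Rational(17, 2)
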